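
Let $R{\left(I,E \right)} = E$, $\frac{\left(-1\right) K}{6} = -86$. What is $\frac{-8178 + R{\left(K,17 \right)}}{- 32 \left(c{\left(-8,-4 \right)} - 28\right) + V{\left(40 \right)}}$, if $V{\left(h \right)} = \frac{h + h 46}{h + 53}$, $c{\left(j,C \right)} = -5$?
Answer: $- \frac{758973}{100088} \approx -7.5831$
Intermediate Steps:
$K = 516$ ($K = \left(-6\right) \left(-86\right) = 516$)
$V{\left(h \right)} = \frac{47 h}{53 + h}$ ($V{\left(h \right)} = \frac{h + 46 h}{53 + h} = \frac{47 h}{53 + h}$)
$\frac{-8178 + R{\left(K,17 \right)}}{- 32 \left(c{\left(-8,-4 \right)} - 28\right) + V{\left(40 \right)}} = \frac{-8178 + 17}{- 32 \left(-5 - 28\right) + 47 \cdot 40 \frac{1}{53 + 40}} = - \frac{8161}{\left(-32\right) \left(-33\right) + 47 \cdot 40 \cdot \frac{1}{93}} = - \frac{8161}{1056 + 47 \cdot 40 \cdot \frac{1}{93}} = - \frac{8161}{1056 + \frac{1880}{93}} = - \frac{8161}{\frac{100088}{93}} = \left(-8161\right) \frac{93}{100088} = - \frac{758973}{100088}$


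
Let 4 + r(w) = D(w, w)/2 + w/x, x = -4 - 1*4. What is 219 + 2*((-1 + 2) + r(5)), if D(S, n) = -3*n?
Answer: 787/4 ≈ 196.75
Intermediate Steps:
x = -8 (x = -4 - 4 = -8)
r(w) = -4 - 13*w/8 (r(w) = -4 + (-3*w/2 + w/(-8)) = -4 + (-3*w*(½) + w*(-⅛)) = -4 + (-3*w/2 - w/8) = -4 - 13*w/8)
219 + 2*((-1 + 2) + r(5)) = 219 + 2*((-1 + 2) + (-4 - 13/8*5)) = 219 + 2*(1 + (-4 - 65/8)) = 219 + 2*(1 - 97/8) = 219 + 2*(-89/8) = 219 - 89/4 = 787/4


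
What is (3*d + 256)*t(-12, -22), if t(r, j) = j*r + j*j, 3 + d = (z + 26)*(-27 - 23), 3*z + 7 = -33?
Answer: -1236444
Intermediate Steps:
z = -40/3 (z = -7/3 + (1/3)*(-33) = -7/3 - 11 = -40/3 ≈ -13.333)
d = -1909/3 (d = -3 + (-40/3 + 26)*(-27 - 23) = -3 + (38/3)*(-50) = -3 - 1900/3 = -1909/3 ≈ -636.33)
t(r, j) = j**2 + j*r (t(r, j) = j*r + j**2 = j**2 + j*r)
(3*d + 256)*t(-12, -22) = (3*(-1909/3) + 256)*(-22*(-22 - 12)) = (-1909 + 256)*(-22*(-34)) = -1653*748 = -1236444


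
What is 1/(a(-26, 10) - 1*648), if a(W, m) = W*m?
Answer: -1/908 ≈ -0.0011013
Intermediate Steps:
1/(a(-26, 10) - 1*648) = 1/(-26*10 - 1*648) = 1/(-260 - 648) = 1/(-908) = -1/908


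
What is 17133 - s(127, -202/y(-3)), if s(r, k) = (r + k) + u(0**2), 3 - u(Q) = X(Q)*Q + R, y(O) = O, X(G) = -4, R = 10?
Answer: 50837/3 ≈ 16946.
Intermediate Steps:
u(Q) = -7 + 4*Q (u(Q) = 3 - (-4*Q + 10) = 3 - (10 - 4*Q) = 3 + (-10 + 4*Q) = -7 + 4*Q)
s(r, k) = -7 + k + r (s(r, k) = (r + k) + (-7 + 4*0**2) = (k + r) + (-7 + 4*0) = (k + r) + (-7 + 0) = (k + r) - 7 = -7 + k + r)
17133 - s(127, -202/y(-3)) = 17133 - (-7 - 202/(-3) + 127) = 17133 - (-7 - 202*(-1/3) + 127) = 17133 - (-7 + 202/3 + 127) = 17133 - 1*562/3 = 17133 - 562/3 = 50837/3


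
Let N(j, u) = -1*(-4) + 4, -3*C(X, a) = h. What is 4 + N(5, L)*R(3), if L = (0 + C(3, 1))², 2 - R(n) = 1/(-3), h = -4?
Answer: 68/3 ≈ 22.667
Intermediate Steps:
C(X, a) = 4/3 (C(X, a) = -⅓*(-4) = 4/3)
R(n) = 7/3 (R(n) = 2 - 1/(-3) = 2 - 1*(-⅓) = 2 + ⅓ = 7/3)
L = 16/9 (L = (0 + 4/3)² = (4/3)² = 16/9 ≈ 1.7778)
N(j, u) = 8 (N(j, u) = 4 + 4 = 8)
4 + N(5, L)*R(3) = 4 + 8*(7/3) = 4 + 56/3 = 68/3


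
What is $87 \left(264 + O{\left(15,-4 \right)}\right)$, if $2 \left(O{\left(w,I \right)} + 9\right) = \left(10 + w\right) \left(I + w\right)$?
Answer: $\frac{68295}{2} \approx 34148.0$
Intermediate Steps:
$O{\left(w,I \right)} = -9 + \frac{\left(10 + w\right) \left(I + w\right)}{2}$
$87 \left(264 + O{\left(15,-4 \right)}\right) = 87 \left(264 + \left(-9 + \frac{15^{2}}{2} + 5 \left(-4\right) + 5 \cdot 15 + \frac{1}{2} \left(-4\right) 15\right)\right) = 87 \left(264 - - \frac{257}{2}\right) = 87 \left(264 + \frac{257}{2}\right) = 87 \cdot \frac{785}{2} = \frac{68295}{2}$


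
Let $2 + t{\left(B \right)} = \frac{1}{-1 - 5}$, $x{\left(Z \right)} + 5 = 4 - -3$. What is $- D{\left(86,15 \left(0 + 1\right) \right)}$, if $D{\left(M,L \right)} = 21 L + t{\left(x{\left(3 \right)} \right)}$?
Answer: $- \frac{1877}{6} \approx -312.83$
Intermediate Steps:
$x{\left(Z \right)} = 2$ ($x{\left(Z \right)} = -5 + \left(4 - -3\right) = -5 + \left(4 + 3\right) = -5 + 7 = 2$)
$t{\left(B \right)} = - \frac{13}{6}$ ($t{\left(B \right)} = -2 + \frac{1}{-1 - 5} = -2 + \frac{1}{-6} = -2 - \frac{1}{6} = - \frac{13}{6}$)
$D{\left(M,L \right)} = - \frac{13}{6} + 21 L$ ($D{\left(M,L \right)} = 21 L - \frac{13}{6} = - \frac{13}{6} + 21 L$)
$- D{\left(86,15 \left(0 + 1\right) \right)} = - (- \frac{13}{6} + 21 \cdot 15 \left(0 + 1\right)) = - (- \frac{13}{6} + 21 \cdot 15 \cdot 1) = - (- \frac{13}{6} + 21 \cdot 15) = - (- \frac{13}{6} + 315) = \left(-1\right) \frac{1877}{6} = - \frac{1877}{6}$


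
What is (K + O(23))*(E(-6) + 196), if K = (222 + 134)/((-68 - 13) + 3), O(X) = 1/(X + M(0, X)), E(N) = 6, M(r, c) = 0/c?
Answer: -819110/897 ≈ -913.17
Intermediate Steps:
M(r, c) = 0
O(X) = 1/X (O(X) = 1/(X + 0) = 1/X)
K = -178/39 (K = 356/(-81 + 3) = 356/(-78) = 356*(-1/78) = -178/39 ≈ -4.5641)
(K + O(23))*(E(-6) + 196) = (-178/39 + 1/23)*(6 + 196) = (-178/39 + 1/23)*202 = -4055/897*202 = -819110/897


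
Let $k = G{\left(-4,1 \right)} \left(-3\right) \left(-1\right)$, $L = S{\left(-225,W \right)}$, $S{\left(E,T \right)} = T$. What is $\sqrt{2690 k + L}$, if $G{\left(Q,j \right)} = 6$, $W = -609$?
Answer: $\sqrt{47811} \approx 218.66$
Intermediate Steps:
$L = -609$
$k = 18$ ($k = 6 \left(-3\right) \left(-1\right) = \left(-18\right) \left(-1\right) = 18$)
$\sqrt{2690 k + L} = \sqrt{2690 \cdot 18 - 609} = \sqrt{48420 - 609} = \sqrt{47811}$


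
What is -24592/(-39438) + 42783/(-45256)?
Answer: -287170201/892403064 ≈ -0.32179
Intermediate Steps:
-24592/(-39438) + 42783/(-45256) = -24592*(-1/39438) + 42783*(-1/45256) = 12296/19719 - 42783/45256 = -287170201/892403064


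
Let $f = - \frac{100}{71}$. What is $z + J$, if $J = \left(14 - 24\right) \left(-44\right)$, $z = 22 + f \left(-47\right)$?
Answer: $\frac{37502}{71} \approx 528.2$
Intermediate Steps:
$f = - \frac{100}{71}$ ($f = \left(-100\right) \frac{1}{71} = - \frac{100}{71} \approx -1.4085$)
$z = \frac{6262}{71}$ ($z = 22 - - \frac{4700}{71} = 22 + \frac{4700}{71} = \frac{6262}{71} \approx 88.197$)
$J = 440$ ($J = \left(14 - 24\right) \left(-44\right) = \left(-10\right) \left(-44\right) = 440$)
$z + J = \frac{6262}{71} + 440 = \frac{37502}{71}$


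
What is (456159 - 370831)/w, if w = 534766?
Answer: 42664/267383 ≈ 0.15956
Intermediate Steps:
(456159 - 370831)/w = (456159 - 370831)/534766 = 85328*(1/534766) = 42664/267383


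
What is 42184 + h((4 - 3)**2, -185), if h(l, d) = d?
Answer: 41999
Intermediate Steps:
42184 + h((4 - 3)**2, -185) = 42184 - 185 = 41999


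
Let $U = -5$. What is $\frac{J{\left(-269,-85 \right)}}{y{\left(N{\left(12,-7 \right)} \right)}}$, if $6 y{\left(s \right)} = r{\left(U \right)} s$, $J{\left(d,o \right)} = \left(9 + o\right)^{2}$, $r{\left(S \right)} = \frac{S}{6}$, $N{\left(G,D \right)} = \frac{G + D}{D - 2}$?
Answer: $\frac{1871424}{25} \approx 74857.0$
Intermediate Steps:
$N{\left(G,D \right)} = \frac{D + G}{-2 + D}$
$r{\left(S \right)} = \frac{S}{6}$ ($r{\left(S \right)} = S \frac{1}{6} = \frac{S}{6}$)
$y{\left(s \right)} = - \frac{5 s}{36}$ ($y{\left(s \right)} = \frac{\frac{1}{6} \left(-5\right) s}{6} = \frac{\left(- \frac{5}{6}\right) s}{6} = - \frac{5 s}{36}$)
$\frac{J{\left(-269,-85 \right)}}{y{\left(N{\left(12,-7 \right)} \right)}} = \frac{\left(9 - 85\right)^{2}}{\left(- \frac{5}{36}\right) \frac{-7 + 12}{-2 - 7}} = \frac{\left(-76\right)^{2}}{\left(- \frac{5}{36}\right) \frac{1}{-9} \cdot 5} = \frac{5776}{\left(- \frac{5}{36}\right) \left(\left(- \frac{1}{9}\right) 5\right)} = \frac{5776}{\left(- \frac{5}{36}\right) \left(- \frac{5}{9}\right)} = \frac{5776}{\frac{25}{324}} = 5776 \cdot \frac{324}{25} = \frac{1871424}{25}$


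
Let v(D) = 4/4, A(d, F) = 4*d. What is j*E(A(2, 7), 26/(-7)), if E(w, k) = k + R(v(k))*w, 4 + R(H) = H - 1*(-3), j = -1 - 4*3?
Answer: 338/7 ≈ 48.286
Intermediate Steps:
j = -13 (j = -1 - 12 = -13)
v(D) = 1 (v(D) = 4*(¼) = 1)
R(H) = -1 + H (R(H) = -4 + (H - 1*(-3)) = -4 + (H + 3) = -4 + (3 + H) = -1 + H)
E(w, k) = k (E(w, k) = k + (-1 + 1)*w = k + 0*w = k + 0 = k)
j*E(A(2, 7), 26/(-7)) = -338/(-7) = -338*(-1)/7 = -13*(-26/7) = 338/7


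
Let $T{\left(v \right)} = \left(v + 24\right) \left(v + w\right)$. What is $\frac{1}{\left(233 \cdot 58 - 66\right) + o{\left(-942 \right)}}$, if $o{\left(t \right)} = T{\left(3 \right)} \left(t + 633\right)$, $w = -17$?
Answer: $\frac{1}{130250} \approx 7.6775 \cdot 10^{-6}$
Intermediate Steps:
$T{\left(v \right)} = \left(-17 + v\right) \left(24 + v\right)$ ($T{\left(v \right)} = \left(v + 24\right) \left(v - 17\right) = \left(24 + v\right) \left(-17 + v\right) = \left(-17 + v\right) \left(24 + v\right)$)
$o{\left(t \right)} = -239274 - 378 t$ ($o{\left(t \right)} = \left(-408 + 3^{2} + 7 \cdot 3\right) \left(t + 633\right) = \left(-408 + 9 + 21\right) \left(633 + t\right) = - 378 \left(633 + t\right) = -239274 - 378 t$)
$\frac{1}{\left(233 \cdot 58 - 66\right) + o{\left(-942 \right)}} = \frac{1}{\left(233 \cdot 58 - 66\right) - -116802} = \frac{1}{\left(13514 - 66\right) + \left(-239274 + 356076\right)} = \frac{1}{13448 + 116802} = \frac{1}{130250}$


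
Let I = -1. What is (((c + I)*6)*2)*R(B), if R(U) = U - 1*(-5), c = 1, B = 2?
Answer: 0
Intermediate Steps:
R(U) = 5 + U (R(U) = U + 5 = 5 + U)
(((c + I)*6)*2)*R(B) = (((1 - 1)*6)*2)*(5 + 2) = ((0*6)*2)*7 = (0*2)*7 = 0*7 = 0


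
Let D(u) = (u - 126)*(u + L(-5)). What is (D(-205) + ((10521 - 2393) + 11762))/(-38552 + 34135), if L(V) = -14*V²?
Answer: -29085/631 ≈ -46.094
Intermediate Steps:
D(u) = (-350 + u)*(-126 + u) (D(u) = (u - 126)*(u - 14*(-5)²) = (-126 + u)*(u - 14*25) = (-126 + u)*(u - 350) = (-126 + u)*(-350 + u) = (-350 + u)*(-126 + u))
(D(-205) + ((10521 - 2393) + 11762))/(-38552 + 34135) = ((44100 + (-205)² - 476*(-205)) + ((10521 - 2393) + 11762))/(-38552 + 34135) = ((44100 + 42025 + 97580) + (8128 + 11762))/(-4417) = (183705 + 19890)*(-1/4417) = 203595*(-1/4417) = -29085/631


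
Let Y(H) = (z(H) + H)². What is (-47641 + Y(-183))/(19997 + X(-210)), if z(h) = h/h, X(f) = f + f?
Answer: -14517/19577 ≈ -0.74153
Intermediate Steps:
X(f) = 2*f
z(h) = 1
Y(H) = (1 + H)²
(-47641 + Y(-183))/(19997 + X(-210)) = (-47641 + (1 - 183)²)/(19997 + 2*(-210)) = (-47641 + (-182)²)/(19997 - 420) = (-47641 + 33124)/19577 = -14517*1/19577 = -14517/19577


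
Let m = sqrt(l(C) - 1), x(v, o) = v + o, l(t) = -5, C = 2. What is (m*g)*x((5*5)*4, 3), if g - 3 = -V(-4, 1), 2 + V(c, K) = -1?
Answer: 618*I*sqrt(6) ≈ 1513.8*I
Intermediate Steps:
V(c, K) = -3 (V(c, K) = -2 - 1 = -3)
x(v, o) = o + v
m = I*sqrt(6) (m = sqrt(-5 - 1) = sqrt(-6) = I*sqrt(6) ≈ 2.4495*I)
g = 6 (g = 3 - 1*(-3) = 3 + 3 = 6)
(m*g)*x((5*5)*4, 3) = ((I*sqrt(6))*6)*(3 + (5*5)*4) = (6*I*sqrt(6))*(3 + 25*4) = (6*I*sqrt(6))*(3 + 100) = (6*I*sqrt(6))*103 = 618*I*sqrt(6)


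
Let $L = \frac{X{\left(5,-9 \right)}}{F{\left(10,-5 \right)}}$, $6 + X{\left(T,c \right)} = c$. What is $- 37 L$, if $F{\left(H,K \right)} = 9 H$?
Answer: $\frac{37}{6} \approx 6.1667$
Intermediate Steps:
$X{\left(T,c \right)} = -6 + c$
$L = - \frac{1}{6}$ ($L = \frac{-6 - 9}{9 \cdot 10} = - \frac{15}{90} = \left(-15\right) \frac{1}{90} = - \frac{1}{6} \approx -0.16667$)
$- 37 L = \left(-37\right) \left(- \frac{1}{6}\right) = \frac{37}{6}$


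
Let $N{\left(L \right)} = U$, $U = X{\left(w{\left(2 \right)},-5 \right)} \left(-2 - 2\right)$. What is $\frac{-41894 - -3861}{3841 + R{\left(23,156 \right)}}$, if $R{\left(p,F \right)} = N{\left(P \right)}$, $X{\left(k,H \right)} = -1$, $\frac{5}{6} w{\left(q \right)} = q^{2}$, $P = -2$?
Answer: $- \frac{38033}{3845} \approx -9.8915$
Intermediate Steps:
$w{\left(q \right)} = \frac{6 q^{2}}{5}$
$U = 4$ ($U = - (-2 - 2) = \left(-1\right) \left(-4\right) = 4$)
$N{\left(L \right)} = 4$
$R{\left(p,F \right)} = 4$
$\frac{-41894 - -3861}{3841 + R{\left(23,156 \right)}} = \frac{-41894 - -3861}{3841 + 4} = \frac{-41894 + \left(-16200 + 20061\right)}{3845} = \left(-41894 + 3861\right) \frac{1}{3845} = \left(-38033\right) \frac{1}{3845} = - \frac{38033}{3845}$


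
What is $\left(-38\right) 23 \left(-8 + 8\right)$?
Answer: $0$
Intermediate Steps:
$\left(-38\right) 23 \left(-8 + 8\right) = \left(-874\right) 0 = 0$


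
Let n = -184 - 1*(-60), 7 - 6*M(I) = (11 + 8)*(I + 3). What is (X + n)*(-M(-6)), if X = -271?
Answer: 12640/3 ≈ 4213.3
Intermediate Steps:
M(I) = -25/3 - 19*I/6 (M(I) = 7/6 - (11 + 8)*(I + 3)/6 = 7/6 - 19*(3 + I)/6 = 7/6 - (57 + 19*I)/6 = 7/6 + (-19/2 - 19*I/6) = -25/3 - 19*I/6)
n = -124 (n = -184 + 60 = -124)
(X + n)*(-M(-6)) = (-271 - 124)*(-(-25/3 - 19/6*(-6))) = -(-395)*(-25/3 + 19) = -(-395)*32/3 = -395*(-32/3) = 12640/3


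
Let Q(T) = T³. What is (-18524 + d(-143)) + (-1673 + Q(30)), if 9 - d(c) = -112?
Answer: 6924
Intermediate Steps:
d(c) = 121 (d(c) = 9 - 1*(-112) = 9 + 112 = 121)
(-18524 + d(-143)) + (-1673 + Q(30)) = (-18524 + 121) + (-1673 + 30³) = -18403 + (-1673 + 27000) = -18403 + 25327 = 6924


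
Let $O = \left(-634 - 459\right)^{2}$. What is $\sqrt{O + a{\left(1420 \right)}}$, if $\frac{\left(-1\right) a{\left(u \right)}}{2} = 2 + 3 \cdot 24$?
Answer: $\sqrt{1194501} \approx 1092.9$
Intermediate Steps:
$a{\left(u \right)} = -148$ ($a{\left(u \right)} = - 2 \left(2 + 3 \cdot 24\right) = - 2 \left(2 + 72\right) = \left(-2\right) 74 = -148$)
$O = 1194649$ ($O = \left(-1093\right)^{2} = 1194649$)
$\sqrt{O + a{\left(1420 \right)}} = \sqrt{1194649 - 148} = \sqrt{1194501}$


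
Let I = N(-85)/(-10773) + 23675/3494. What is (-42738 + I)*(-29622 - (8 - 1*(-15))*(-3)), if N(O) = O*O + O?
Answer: 754523298665971/597474 ≈ 1.2629e+9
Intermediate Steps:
N(O) = O + O² (N(O) = O² + O = O + O²)
I = 10957315/1792422 (I = -85*(1 - 85)/(-10773) + 23675/3494 = -85*(-84)*(-1/10773) + 23675*(1/3494) = 7140*(-1/10773) + 23675/3494 = -340/513 + 23675/3494 = 10957315/1792422 ≈ 6.1131)
(-42738 + I)*(-29622 - (8 - 1*(-15))*(-3)) = (-42738 + 10957315/1792422)*(-29622 - (8 - 1*(-15))*(-3)) = -76593574121*(-29622 - (8 + 15)*(-3))/1792422 = -76593574121*(-29622 - 1*23*(-3))/1792422 = -76593574121*(-29622 - 23*(-3))/1792422 = -76593574121*(-29622 + 69)/1792422 = -76593574121/1792422*(-29553) = 754523298665971/597474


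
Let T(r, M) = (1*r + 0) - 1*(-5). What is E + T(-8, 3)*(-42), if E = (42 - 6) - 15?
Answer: 147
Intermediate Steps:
T(r, M) = 5 + r (T(r, M) = (r + 0) + 5 = r + 5 = 5 + r)
E = 21 (E = 36 - 15 = 21)
E + T(-8, 3)*(-42) = 21 + (5 - 8)*(-42) = 21 - 3*(-42) = 21 + 126 = 147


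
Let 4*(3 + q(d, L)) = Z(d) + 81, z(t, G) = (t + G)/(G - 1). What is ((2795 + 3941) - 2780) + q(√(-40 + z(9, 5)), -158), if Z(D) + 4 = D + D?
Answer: 15889/4 + I*√146/4 ≈ 3972.3 + 3.0208*I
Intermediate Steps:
z(t, G) = (G + t)/(-1 + G)
Z(D) = -4 + 2*D (Z(D) = -4 + (D + D) = -4 + 2*D)
q(d, L) = 65/4 + d/2 (q(d, L) = -3 + ((-4 + 2*d) + 81)/4 = -3 + (77 + 2*d)/4 = -3 + (77/4 + d/2) = 65/4 + d/2)
((2795 + 3941) - 2780) + q(√(-40 + z(9, 5)), -158) = ((2795 + 3941) - 2780) + (65/4 + √(-40 + (5 + 9)/(-1 + 5))/2) = (6736 - 2780) + (65/4 + √(-40 + 14/4)/2) = 3956 + (65/4 + √(-40 + (¼)*14)/2) = 3956 + (65/4 + √(-40 + 7/2)/2) = 3956 + (65/4 + √(-73/2)/2) = 3956 + (65/4 + (I*√146/2)/2) = 3956 + (65/4 + I*√146/4) = 15889/4 + I*√146/4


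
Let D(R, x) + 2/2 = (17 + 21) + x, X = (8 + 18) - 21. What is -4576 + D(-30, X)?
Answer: -4534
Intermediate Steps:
X = 5 (X = 26 - 21 = 5)
D(R, x) = 37 + x (D(R, x) = -1 + ((17 + 21) + x) = -1 + (38 + x) = 37 + x)
-4576 + D(-30, X) = -4576 + (37 + 5) = -4576 + 42 = -4534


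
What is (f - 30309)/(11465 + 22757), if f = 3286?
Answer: -27023/34222 ≈ -0.78964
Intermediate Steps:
(f - 30309)/(11465 + 22757) = (3286 - 30309)/(11465 + 22757) = -27023/34222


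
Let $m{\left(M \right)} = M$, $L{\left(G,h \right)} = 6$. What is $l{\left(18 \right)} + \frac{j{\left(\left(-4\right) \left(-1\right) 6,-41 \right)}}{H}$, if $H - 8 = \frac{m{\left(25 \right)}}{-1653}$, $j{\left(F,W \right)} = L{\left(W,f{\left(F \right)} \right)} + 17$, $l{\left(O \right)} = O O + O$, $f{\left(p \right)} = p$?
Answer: $\frac{4552077}{13199} \approx 344.88$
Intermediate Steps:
$l{\left(O \right)} = O + O^{2}$ ($l{\left(O \right)} = O^{2} + O = O + O^{2}$)
$j{\left(F,W \right)} = 23$ ($j{\left(F,W \right)} = 6 + 17 = 23$)
$H = \frac{13199}{1653}$ ($H = 8 + \frac{25}{-1653} = 8 + 25 \left(- \frac{1}{1653}\right) = 8 - \frac{25}{1653} = \frac{13199}{1653} \approx 7.9849$)
$l{\left(18 \right)} + \frac{j{\left(\left(-4\right) \left(-1\right) 6,-41 \right)}}{H} = 18 \left(1 + 18\right) + \frac{23}{\frac{13199}{1653}} = 18 \cdot 19 + 23 \cdot \frac{1653}{13199} = 342 + \frac{38019}{13199} = \frac{4552077}{13199}$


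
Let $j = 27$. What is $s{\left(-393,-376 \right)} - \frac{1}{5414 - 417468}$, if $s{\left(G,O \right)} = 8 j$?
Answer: $\frac{89003665}{412054} \approx 216.0$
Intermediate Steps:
$s{\left(G,O \right)} = 216$ ($s{\left(G,O \right)} = 8 \cdot 27 = 216$)
$s{\left(-393,-376 \right)} - \frac{1}{5414 - 417468} = 216 - \frac{1}{5414 - 417468} = 216 - \frac{1}{-412054} = 216 - - \frac{1}{412054} = 216 + \frac{1}{412054} = \frac{89003665}{412054}$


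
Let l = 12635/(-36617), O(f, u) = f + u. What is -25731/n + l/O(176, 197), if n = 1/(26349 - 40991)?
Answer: 735107102988421/1951163 ≈ 3.7675e+8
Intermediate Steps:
l = -1805/5231 (l = 12635*(-1/36617) = -1805/5231 ≈ -0.34506)
n = -1/14642 (n = 1/(-14642) = -1/14642 ≈ -6.8297e-5)
-25731/n + l/O(176, 197) = -25731/(-1/14642) - 1805/(5231*(176 + 197)) = -25731*(-14642) - 1805/5231/373 = 376753302 - 1805/5231*1/373 = 376753302 - 1805/1951163 = 735107102988421/1951163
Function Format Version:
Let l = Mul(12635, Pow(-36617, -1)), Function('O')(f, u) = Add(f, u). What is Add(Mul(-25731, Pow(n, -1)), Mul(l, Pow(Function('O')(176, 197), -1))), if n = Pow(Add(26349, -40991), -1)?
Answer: Rational(735107102988421, 1951163) ≈ 3.7675e+8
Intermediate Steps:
l = Rational(-1805, 5231) (l = Mul(12635, Rational(-1, 36617)) = Rational(-1805, 5231) ≈ -0.34506)
n = Rational(-1, 14642) (n = Pow(-14642, -1) = Rational(-1, 14642) ≈ -6.8297e-5)
Add(Mul(-25731, Pow(n, -1)), Mul(l, Pow(Function('O')(176, 197), -1))) = Add(Mul(-25731, Pow(Rational(-1, 14642), -1)), Mul(Rational(-1805, 5231), Pow(Add(176, 197), -1))) = Add(Mul(-25731, -14642), Mul(Rational(-1805, 5231), Pow(373, -1))) = Add(376753302, Mul(Rational(-1805, 5231), Rational(1, 373))) = Add(376753302, Rational(-1805, 1951163)) = Rational(735107102988421, 1951163)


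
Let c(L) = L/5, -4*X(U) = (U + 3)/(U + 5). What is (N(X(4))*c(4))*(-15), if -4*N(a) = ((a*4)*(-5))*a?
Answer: -245/108 ≈ -2.2685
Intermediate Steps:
X(U) = -(3 + U)/(4*(5 + U)) (X(U) = -(U + 3)/(4*(U + 5)) = -(3 + U)/(4*(5 + U)))
c(L) = L/5 (c(L) = L*(⅕) = L/5)
N(a) = 5*a² (N(a) = -(a*4)*(-5)*a/4 = -(4*a)*(-5)*a/4 = -(-20*a)*a/4 = -(-5)*a² = 5*a²)
(N(X(4))*c(4))*(-15) = ((5*((-3 - 1*4)/(4*(5 + 4)))²)*((⅕)*4))*(-15) = ((5*((¼)*(-3 - 4)/9)²)*(⅘))*(-15) = ((5*((¼)*(⅑)*(-7))²)*(⅘))*(-15) = ((5*(-7/36)²)*(⅘))*(-15) = ((5*(49/1296))*(⅘))*(-15) = ((245/1296)*(⅘))*(-15) = (49/324)*(-15) = -245/108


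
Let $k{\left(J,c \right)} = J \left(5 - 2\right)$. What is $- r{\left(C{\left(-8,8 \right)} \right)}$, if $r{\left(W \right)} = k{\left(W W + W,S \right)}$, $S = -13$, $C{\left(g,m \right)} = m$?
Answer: $-216$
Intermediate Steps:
$k{\left(J,c \right)} = 3 J$ ($k{\left(J,c \right)} = J 3 = 3 J$)
$r{\left(W \right)} = 3 W + 3 W^{2}$ ($r{\left(W \right)} = 3 \left(W W + W\right) = 3 \left(W^{2} + W\right) = 3 \left(W + W^{2}\right) = 3 W + 3 W^{2}$)
$- r{\left(C{\left(-8,8 \right)} \right)} = - 3 \cdot 8 \left(1 + 8\right) = - 3 \cdot 8 \cdot 9 = \left(-1\right) 216 = -216$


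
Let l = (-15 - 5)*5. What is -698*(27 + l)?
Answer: 50954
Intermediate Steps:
l = -100 (l = -20*5 = -100)
-698*(27 + l) = -698*(27 - 100) = -698*(-73) = 50954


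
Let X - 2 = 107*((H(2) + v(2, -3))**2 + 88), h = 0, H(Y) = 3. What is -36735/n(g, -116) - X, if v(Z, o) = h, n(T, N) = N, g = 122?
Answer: -1167461/116 ≈ -10064.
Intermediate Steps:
v(Z, o) = 0
X = 10381 (X = 2 + 107*((3 + 0)**2 + 88) = 2 + 107*(3**2 + 88) = 2 + 107*(9 + 88) = 2 + 107*97 = 2 + 10379 = 10381)
-36735/n(g, -116) - X = -36735/(-116) - 1*10381 = -36735*(-1/116) - 10381 = 36735/116 - 10381 = -1167461/116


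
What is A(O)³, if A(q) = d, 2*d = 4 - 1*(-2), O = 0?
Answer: 27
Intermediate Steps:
d = 3 (d = (4 - 1*(-2))/2 = (4 + 2)/2 = (½)*6 = 3)
A(q) = 3
A(O)³ = 3³ = 27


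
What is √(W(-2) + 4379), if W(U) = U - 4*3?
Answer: 3*√485 ≈ 66.068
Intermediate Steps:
W(U) = -12 + U (W(U) = U - 12 = -12 + U)
√(W(-2) + 4379) = √((-12 - 2) + 4379) = √(-14 + 4379) = √4365 = 3*√485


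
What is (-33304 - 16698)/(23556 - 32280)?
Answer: 25001/4362 ≈ 5.7315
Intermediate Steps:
(-33304 - 16698)/(23556 - 32280) = -50002/(-8724) = -50002*(-1/8724) = 25001/4362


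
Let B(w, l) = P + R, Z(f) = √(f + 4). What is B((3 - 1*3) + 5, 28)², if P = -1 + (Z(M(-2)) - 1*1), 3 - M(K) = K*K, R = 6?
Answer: (4 + √3)² ≈ 32.856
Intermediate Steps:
M(K) = 3 - K² (M(K) = 3 - K*K = 3 - K²)
Z(f) = √(4 + f)
P = -2 + √3 (P = -1 + (√(4 + (3 - 1*(-2)²)) - 1*1) = -1 + (√(4 + (3 - 1*4)) - 1) = -1 + (√(4 + (3 - 4)) - 1) = -1 + (√(4 - 1) - 1) = -1 + (√3 - 1) = -1 + (-1 + √3) = -2 + √3 ≈ -0.26795)
B(w, l) = 4 + √3 (B(w, l) = (-2 + √3) + 6 = 4 + √3)
B((3 - 1*3) + 5, 28)² = (4 + √3)²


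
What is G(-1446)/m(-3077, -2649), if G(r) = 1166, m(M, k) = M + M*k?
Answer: 583/4073948 ≈ 0.00014310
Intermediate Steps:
G(-1446)/m(-3077, -2649) = 1166/((-3077*(1 - 2649))) = 1166/((-3077*(-2648))) = 1166/8147896 = 1166*(1/8147896) = 583/4073948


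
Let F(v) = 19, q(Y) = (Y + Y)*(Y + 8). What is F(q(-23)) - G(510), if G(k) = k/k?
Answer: 18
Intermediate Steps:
q(Y) = 2*Y*(8 + Y) (q(Y) = (2*Y)*(8 + Y) = 2*Y*(8 + Y))
G(k) = 1
F(q(-23)) - G(510) = 19 - 1*1 = 19 - 1 = 18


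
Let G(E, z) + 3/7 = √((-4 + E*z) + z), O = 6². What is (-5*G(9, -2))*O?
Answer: 540/7 - 360*I*√6 ≈ 77.143 - 881.82*I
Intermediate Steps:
O = 36
G(E, z) = -3/7 + √(-4 + z + E*z) (G(E, z) = -3/7 + √((-4 + E*z) + z) = -3/7 + √(-4 + z + E*z))
(-5*G(9, -2))*O = -5*(-3/7 + √(-4 - 2 + 9*(-2)))*36 = -5*(-3/7 + √(-4 - 2 - 18))*36 = -5*(-3/7 + √(-24))*36 = -5*(-3/7 + 2*I*√6)*36 = (15/7 - 10*I*√6)*36 = 540/7 - 360*I*√6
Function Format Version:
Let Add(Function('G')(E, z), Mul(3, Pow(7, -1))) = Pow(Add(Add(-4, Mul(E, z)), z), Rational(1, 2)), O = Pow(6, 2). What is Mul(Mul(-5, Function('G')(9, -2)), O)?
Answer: Add(Rational(540, 7), Mul(-360, I, Pow(6, Rational(1, 2)))) ≈ Add(77.143, Mul(-881.82, I))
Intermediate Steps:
O = 36
Function('G')(E, z) = Add(Rational(-3, 7), Pow(Add(-4, z, Mul(E, z)), Rational(1, 2))) (Function('G')(E, z) = Add(Rational(-3, 7), Pow(Add(Add(-4, Mul(E, z)), z), Rational(1, 2))) = Add(Rational(-3, 7), Pow(Add(-4, z, Mul(E, z)), Rational(1, 2))))
Mul(Mul(-5, Function('G')(9, -2)), O) = Mul(Mul(-5, Add(Rational(-3, 7), Pow(Add(-4, -2, Mul(9, -2)), Rational(1, 2)))), 36) = Mul(Mul(-5, Add(Rational(-3, 7), Pow(Add(-4, -2, -18), Rational(1, 2)))), 36) = Mul(Mul(-5, Add(Rational(-3, 7), Pow(-24, Rational(1, 2)))), 36) = Mul(Mul(-5, Add(Rational(-3, 7), Mul(2, I, Pow(6, Rational(1, 2))))), 36) = Mul(Add(Rational(15, 7), Mul(-10, I, Pow(6, Rational(1, 2)))), 36) = Add(Rational(540, 7), Mul(-360, I, Pow(6, Rational(1, 2))))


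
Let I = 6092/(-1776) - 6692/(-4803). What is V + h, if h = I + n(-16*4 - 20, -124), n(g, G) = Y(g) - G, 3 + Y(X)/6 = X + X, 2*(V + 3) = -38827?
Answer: -14444731721/710844 ≈ -20321.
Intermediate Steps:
V = -38833/2 (V = -3 + (½)*(-38827) = -3 - 38827/2 = -38833/2 ≈ -19417.)
Y(X) = -18 + 12*X (Y(X) = -18 + 6*(X + X) = -18 + 6*(2*X) = -18 + 12*X)
n(g, G) = -18 - G + 12*g (n(g, G) = (-18 + 12*g) - G = -18 - G + 12*g)
I = -1447907/710844 (I = 6092*(-1/1776) - 6692*(-1/4803) = -1523/444 + 6692/4803 = -1447907/710844 ≈ -2.0369)
h = -642629195/710844 (h = -1447907/710844 + (-18 - 1*(-124) + 12*(-16*4 - 20)) = -1447907/710844 + (-18 + 124 + 12*(-64 - 20)) = -1447907/710844 + (-18 + 124 + 12*(-84)) = -1447907/710844 + (-18 + 124 - 1008) = -1447907/710844 - 902 = -642629195/710844 ≈ -904.04)
V + h = -38833/2 - 642629195/710844 = -14444731721/710844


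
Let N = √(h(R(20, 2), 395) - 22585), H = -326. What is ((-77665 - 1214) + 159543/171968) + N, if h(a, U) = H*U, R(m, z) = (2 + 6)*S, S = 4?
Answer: -13564504329/171968 + I*√151355 ≈ -78878.0 + 389.04*I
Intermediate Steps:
R(m, z) = 32 (R(m, z) = (2 + 6)*4 = 8*4 = 32)
h(a, U) = -326*U
N = I*√151355 (N = √(-326*395 - 22585) = √(-128770 - 22585) = √(-151355) = I*√151355 ≈ 389.04*I)
((-77665 - 1214) + 159543/171968) + N = ((-77665 - 1214) + 159543/171968) + I*√151355 = (-78879 + 159543*(1/171968)) + I*√151355 = (-78879 + 159543/171968) + I*√151355 = -13564504329/171968 + I*√151355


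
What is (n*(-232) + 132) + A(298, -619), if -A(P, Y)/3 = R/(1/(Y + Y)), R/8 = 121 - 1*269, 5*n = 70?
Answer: -4400492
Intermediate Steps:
n = 14 (n = (⅕)*70 = 14)
R = -1184 (R = 8*(121 - 1*269) = 8*(121 - 269) = 8*(-148) = -1184)
A(P, Y) = 7104*Y (A(P, Y) = -(-3552)/(1/(Y + Y)) = -(-3552)/(1/(2*Y)) = -(-3552)*2*Y = -(-7104)*Y = 7104*Y)
(n*(-232) + 132) + A(298, -619) = (14*(-232) + 132) + 7104*(-619) = (-3248 + 132) - 4397376 = -3116 - 4397376 = -4400492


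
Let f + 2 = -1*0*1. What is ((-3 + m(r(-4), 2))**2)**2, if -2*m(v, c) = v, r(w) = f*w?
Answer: 2401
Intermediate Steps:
f = -2 (f = -2 - 1*0*1 = -2 + 0*1 = -2 + 0 = -2)
r(w) = -2*w
m(v, c) = -v/2
((-3 + m(r(-4), 2))**2)**2 = ((-3 - (-1)*(-4))**2)**2 = ((-3 - 1/2*8)**2)**2 = ((-3 - 4)**2)**2 = ((-7)**2)**2 = 49**2 = 2401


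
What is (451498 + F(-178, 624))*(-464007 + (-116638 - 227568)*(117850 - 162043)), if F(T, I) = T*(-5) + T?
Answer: 6878580668119710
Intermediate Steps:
F(T, I) = -4*T (F(T, I) = -5*T + T = -4*T)
(451498 + F(-178, 624))*(-464007 + (-116638 - 227568)*(117850 - 162043)) = (451498 - 4*(-178))*(-464007 + (-116638 - 227568)*(117850 - 162043)) = (451498 + 712)*(-464007 - 344206*(-44193)) = 452210*(-464007 + 15211495758) = 452210*15211031751 = 6878580668119710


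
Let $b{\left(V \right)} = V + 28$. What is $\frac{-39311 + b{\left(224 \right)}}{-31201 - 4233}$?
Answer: $\frac{39059}{35434} \approx 1.1023$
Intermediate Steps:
$b{\left(V \right)} = 28 + V$
$\frac{-39311 + b{\left(224 \right)}}{-31201 - 4233} = \frac{-39311 + \left(28 + 224\right)}{-31201 - 4233} = \frac{-39311 + 252}{-35434} = \left(-39059\right) \left(- \frac{1}{35434}\right) = \frac{39059}{35434}$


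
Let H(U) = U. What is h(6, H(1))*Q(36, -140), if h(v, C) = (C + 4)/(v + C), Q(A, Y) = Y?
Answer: -100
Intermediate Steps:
h(v, C) = (4 + C)/(C + v)
h(6, H(1))*Q(36, -140) = ((4 + 1)/(1 + 6))*(-140) = (5/7)*(-140) = -100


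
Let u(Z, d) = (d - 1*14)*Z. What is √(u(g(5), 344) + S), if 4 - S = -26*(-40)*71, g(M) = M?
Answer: I*√72186 ≈ 268.67*I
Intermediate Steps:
S = -73836 (S = 4 - (-26*(-40))*71 = 4 - 1040*71 = 4 - 1*73840 = 4 - 73840 = -73836)
u(Z, d) = Z*(-14 + d) (u(Z, d) = (d - 14)*Z = (-14 + d)*Z = Z*(-14 + d))
√(u(g(5), 344) + S) = √(5*(-14 + 344) - 73836) = √(5*330 - 73836) = √(1650 - 73836) = √(-72186) = I*√72186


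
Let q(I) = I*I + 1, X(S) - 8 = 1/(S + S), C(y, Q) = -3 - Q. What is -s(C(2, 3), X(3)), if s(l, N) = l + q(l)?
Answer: -31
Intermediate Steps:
X(S) = 8 + 1/(2*S) (X(S) = 8 + 1/(S + S) = 8 + 1/(2*S))
q(I) = 1 + I**2 (q(I) = I**2 + 1 = 1 + I**2)
s(l, N) = 1 + l + l**2 (s(l, N) = l + (1 + l**2) = 1 + l + l**2)
-s(C(2, 3), X(3)) = -(1 + (-3 - 1*3) + (-3 - 1*3)**2) = -(1 + (-3 - 3) + (-3 - 3)**2) = -(1 - 6 + (-6)**2) = -(1 - 6 + 36) = -1*31 = -31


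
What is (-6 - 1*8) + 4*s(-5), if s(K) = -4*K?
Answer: 66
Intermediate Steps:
(-6 - 1*8) + 4*s(-5) = (-6 - 1*8) + 4*(-4*(-5)) = (-6 - 8) + 4*20 = -14 + 80 = 66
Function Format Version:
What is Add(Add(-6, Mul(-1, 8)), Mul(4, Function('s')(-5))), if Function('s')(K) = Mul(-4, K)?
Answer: 66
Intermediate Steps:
Add(Add(-6, Mul(-1, 8)), Mul(4, Function('s')(-5))) = Add(Add(-6, Mul(-1, 8)), Mul(4, Mul(-4, -5))) = Add(Add(-6, -8), Mul(4, 20)) = Add(-14, 80) = 66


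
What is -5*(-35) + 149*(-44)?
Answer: -6381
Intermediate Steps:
-5*(-35) + 149*(-44) = 175 - 6556 = -6381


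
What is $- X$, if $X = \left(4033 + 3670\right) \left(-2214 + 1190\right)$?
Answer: $7887872$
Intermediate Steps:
$X = -7887872$ ($X = 7703 \left(-1024\right) = -7887872$)
$- X = \left(-1\right) \left(-7887872\right) = 7887872$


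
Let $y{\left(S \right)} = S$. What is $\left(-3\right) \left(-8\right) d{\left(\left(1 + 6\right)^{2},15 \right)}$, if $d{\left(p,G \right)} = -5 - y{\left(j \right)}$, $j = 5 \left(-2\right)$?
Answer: $120$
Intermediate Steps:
$j = -10$
$d{\left(p,G \right)} = 5$ ($d{\left(p,G \right)} = -5 - -10 = -5 + 10 = 5$)
$\left(-3\right) \left(-8\right) d{\left(\left(1 + 6\right)^{2},15 \right)} = \left(-3\right) \left(-8\right) 5 = 24 \cdot 5 = 120$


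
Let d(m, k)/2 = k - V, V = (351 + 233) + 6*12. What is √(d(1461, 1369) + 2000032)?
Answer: √2001458 ≈ 1414.7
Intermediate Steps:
V = 656 (V = 584 + 72 = 656)
d(m, k) = -1312 + 2*k (d(m, k) = 2*(k - 1*656) = 2*(k - 656) = 2*(-656 + k) = -1312 + 2*k)
√(d(1461, 1369) + 2000032) = √((-1312 + 2*1369) + 2000032) = √((-1312 + 2738) + 2000032) = √(1426 + 2000032) = √2001458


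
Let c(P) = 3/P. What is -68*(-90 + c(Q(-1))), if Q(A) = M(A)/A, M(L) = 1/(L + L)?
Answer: 5712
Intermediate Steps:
M(L) = 1/(2*L)
Q(A) = 1/(2*A**2) (Q(A) = (1/(2*A))/A = 1/(2*A**2))
-68*(-90 + c(Q(-1))) = -68*(-90 + 3/(((1/2)/(-1)**2))) = -68*(-90 + 3/(((1/2)*1))) = -68*(-90 + 3/(1/2)) = -68*(-90 + 3*2) = -68*(-90 + 6) = -68*(-84) = 5712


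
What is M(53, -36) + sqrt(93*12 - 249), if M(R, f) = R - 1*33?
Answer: 20 + 17*sqrt(3) ≈ 49.445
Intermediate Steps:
M(R, f) = -33 + R (M(R, f) = R - 33 = -33 + R)
M(53, -36) + sqrt(93*12 - 249) = (-33 + 53) + sqrt(93*12 - 249) = 20 + sqrt(1116 - 249) = 20 + sqrt(867) = 20 + 17*sqrt(3)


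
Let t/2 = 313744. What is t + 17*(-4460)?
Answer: 551668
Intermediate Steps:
t = 627488 (t = 2*313744 = 627488)
t + 17*(-4460) = 627488 + 17*(-4460) = 627488 - 75820 = 551668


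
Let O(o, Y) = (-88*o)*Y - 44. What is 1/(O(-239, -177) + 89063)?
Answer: -1/3633645 ≈ -2.7521e-7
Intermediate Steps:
O(o, Y) = -44 - 88*Y*o (O(o, Y) = -88*Y*o - 44 = -44 - 88*Y*o)
1/(O(-239, -177) + 89063) = 1/((-44 - 88*(-177)*(-239)) + 89063) = 1/((-44 - 3722664) + 89063) = 1/(-3722708 + 89063) = 1/(-3633645) = -1/3633645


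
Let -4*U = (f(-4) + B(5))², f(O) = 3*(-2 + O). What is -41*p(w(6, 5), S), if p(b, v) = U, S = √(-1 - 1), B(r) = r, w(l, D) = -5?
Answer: 6929/4 ≈ 1732.3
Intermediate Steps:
f(O) = -6 + 3*O
U = -169/4 (U = -((-6 + 3*(-4)) + 5)²/4 = -((-6 - 12) + 5)²/4 = -(-18 + 5)²/4 = -¼*(-13)² = -¼*169 = -169/4 ≈ -42.250)
S = I*√2 (S = √(-2) = I*√2 ≈ 1.4142*I)
p(b, v) = -169/4
-41*p(w(6, 5), S) = -41*(-169/4) = 6929/4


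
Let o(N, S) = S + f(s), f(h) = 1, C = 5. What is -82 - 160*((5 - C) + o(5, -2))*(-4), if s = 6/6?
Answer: -722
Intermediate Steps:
s = 1 (s = 6*(⅙) = 1)
o(N, S) = 1 + S (o(N, S) = S + 1 = 1 + S)
-82 - 160*((5 - C) + o(5, -2))*(-4) = -82 - 160*((5 - 1*5) + (1 - 2))*(-4) = -82 - 160*((5 - 5) - 1)*(-4) = -82 - 160*(0 - 1)*(-4) = -82 - (-160)*(-4) = -82 - 160*4 = -82 - 640 = -722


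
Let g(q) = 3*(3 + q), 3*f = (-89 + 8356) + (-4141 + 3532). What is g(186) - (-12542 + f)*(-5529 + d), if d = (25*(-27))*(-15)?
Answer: 45911543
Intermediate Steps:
f = 7658/3 (f = ((-89 + 8356) + (-4141 + 3532))/3 = (8267 - 609)/3 = (⅓)*7658 = 7658/3 ≈ 2552.7)
g(q) = 9 + 3*q
d = 10125 (d = -675*(-15) = 10125)
g(186) - (-12542 + f)*(-5529 + d) = (9 + 3*186) - (-12542 + 7658/3)*(-5529 + 10125) = (9 + 558) - (-29968)*4596/3 = 567 - 1*(-45910976) = 567 + 45910976 = 45911543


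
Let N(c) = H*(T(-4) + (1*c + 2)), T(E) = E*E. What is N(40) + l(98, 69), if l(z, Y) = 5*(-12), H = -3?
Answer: -234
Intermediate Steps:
T(E) = E**2
l(z, Y) = -60
N(c) = -54 - 3*c (N(c) = -3*((-4)**2 + (1*c + 2)) = -3*(16 + (c + 2)) = -3*(16 + (2 + c)) = -3*(18 + c) = -54 - 3*c)
N(40) + l(98, 69) = (-54 - 3*40) - 60 = (-54 - 120) - 60 = -174 - 60 = -234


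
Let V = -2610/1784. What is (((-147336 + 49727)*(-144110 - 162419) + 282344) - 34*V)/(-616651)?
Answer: -13344441113415/275026346 ≈ -48521.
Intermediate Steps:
V = -1305/892 (V = -2610*1/1784 = -1305/892 ≈ -1.4630)
(((-147336 + 49727)*(-144110 - 162419) + 282344) - 34*V)/(-616651) = (((-147336 + 49727)*(-144110 - 162419) + 282344) - 34*(-1305/892))/(-616651) = ((-97609*(-306529) + 282344) + 22185/446)*(-1/616651) = ((29919989161 + 282344) + 22185/446)*(-1/616651) = (29920271505 + 22185/446)*(-1/616651) = (13344441113415/446)*(-1/616651) = -13344441113415/275026346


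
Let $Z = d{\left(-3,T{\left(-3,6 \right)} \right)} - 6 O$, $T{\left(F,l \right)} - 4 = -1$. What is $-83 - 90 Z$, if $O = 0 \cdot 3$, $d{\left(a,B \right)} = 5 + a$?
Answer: $-263$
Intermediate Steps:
$T{\left(F,l \right)} = 3$ ($T{\left(F,l \right)} = 4 - 1 = 3$)
$O = 0$
$Z = 2$ ($Z = \left(5 - 3\right) - 0 = 2 + 0 = 2$)
$-83 - 90 Z = -83 - 180 = -263$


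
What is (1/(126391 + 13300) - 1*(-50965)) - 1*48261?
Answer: 377724465/139691 ≈ 2704.0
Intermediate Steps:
(1/(126391 + 13300) - 1*(-50965)) - 1*48261 = (1/139691 + 50965) - 48261 = 7119351816/139691 - 48261 = 377724465/139691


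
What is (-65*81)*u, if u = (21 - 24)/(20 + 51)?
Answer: 15795/71 ≈ 222.46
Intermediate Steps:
u = -3/71 ≈ -0.042253
(-65*81)*u = -65*81*(-3/71) = -5265*(-3/71) = 15795/71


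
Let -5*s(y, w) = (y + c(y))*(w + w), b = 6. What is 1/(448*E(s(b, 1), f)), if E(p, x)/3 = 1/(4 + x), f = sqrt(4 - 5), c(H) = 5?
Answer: 1/336 + I/1344 ≈ 0.0029762 + 0.00074405*I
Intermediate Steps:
s(y, w) = -2*w*(5 + y)/5 (s(y, w) = -(y + 5)*(w + w)/5 = -(5 + y)*2*w/5 = -2*w*(5 + y)/5)
f = I (f = sqrt(-1) = I ≈ 1.0*I)
E(p, x) = 3/(4 + x)
1/(448*E(s(b, 1), f)) = 1/(448*(3/(4 + I))) = 1/(448*(3*((4 - I)/17))) = 1/(448*(3*(4 - I)/17)) = 1/(1344*(4 - I)/17) = 1/336 + I/1344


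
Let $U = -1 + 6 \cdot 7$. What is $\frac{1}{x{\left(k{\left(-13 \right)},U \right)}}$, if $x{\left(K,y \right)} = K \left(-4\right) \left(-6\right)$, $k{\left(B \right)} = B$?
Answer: $- \frac{1}{312} \approx -0.0032051$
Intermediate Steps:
$U = 41$ ($U = -1 + 42 = 41$)
$x{\left(K,y \right)} = 24 K$ ($x{\left(K,y \right)} = - 4 K \left(-6\right) = 24 K$)
$\frac{1}{x{\left(k{\left(-13 \right)},U \right)}} = \frac{1}{24 \left(-13\right)} = \frac{1}{-312} = - \frac{1}{312}$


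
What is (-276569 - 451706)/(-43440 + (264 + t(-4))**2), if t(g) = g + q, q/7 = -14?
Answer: 728275/17196 ≈ 42.351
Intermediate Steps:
q = -98 (q = 7*(-14) = -98)
t(g) = -98 + g (t(g) = g - 98 = -98 + g)
(-276569 - 451706)/(-43440 + (264 + t(-4))**2) = (-276569 - 451706)/(-43440 + (264 + (-98 - 4))**2) = -728275/(-43440 + (264 - 102)**2) = -728275/(-43440 + 162**2) = -728275/(-43440 + 26244) = -728275/(-17196) = -728275*(-1/17196) = 728275/17196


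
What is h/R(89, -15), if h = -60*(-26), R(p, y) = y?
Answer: -104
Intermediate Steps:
h = 1560
h/R(89, -15) = 1560/(-15) = 1560*(-1/15) = -104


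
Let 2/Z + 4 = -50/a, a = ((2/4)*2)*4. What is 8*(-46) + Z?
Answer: -12148/33 ≈ -368.12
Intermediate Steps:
a = 4 (a = ((2*(¼))*2)*4 = ((½)*2)*4 = 1*4 = 4)
Z = -4/33 (Z = 2/(-4 - 50/4) = 2/(-4 - 50*¼) = 2/(-4 - 25/2) = 2/(-33/2) = 2*(-2/33) = -4/33 ≈ -0.12121)
8*(-46) + Z = 8*(-46) - 4/33 = -368 - 4/33 = -12148/33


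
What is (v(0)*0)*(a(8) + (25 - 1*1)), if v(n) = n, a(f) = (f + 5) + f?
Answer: 0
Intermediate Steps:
a(f) = 5 + 2*f (a(f) = (5 + f) + f = 5 + 2*f)
(v(0)*0)*(a(8) + (25 - 1*1)) = (0*0)*((5 + 2*8) + (25 - 1*1)) = 0*((5 + 16) + (25 - 1)) = 0*(21 + 24) = 0*45 = 0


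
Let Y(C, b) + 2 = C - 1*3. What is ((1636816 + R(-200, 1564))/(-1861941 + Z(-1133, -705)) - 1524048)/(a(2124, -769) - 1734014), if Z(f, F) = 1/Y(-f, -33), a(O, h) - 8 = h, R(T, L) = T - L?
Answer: 3200913294500112/3643494929919425 ≈ 0.87853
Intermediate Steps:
a(O, h) = 8 + h
Y(C, b) = -5 + C (Y(C, b) = -2 + (C - 1*3) = -2 + (C - 3) = -2 + (-3 + C) = -5 + C)
Z(f, F) = 1/(-5 - f)
((1636816 + R(-200, 1564))/(-1861941 + Z(-1133, -705)) - 1524048)/(a(2124, -769) - 1734014) = ((1636816 + (-200 - 1*1564))/(-1861941 - 1/(5 - 1133)) - 1524048)/((8 - 769) - 1734014) = ((1636816 + (-200 - 1564))/(-1861941 - 1/(-1128)) - 1524048)/(-761 - 1734014) = ((1636816 - 1764)/(-1861941 - 1*(-1/1128)) - 1524048)/(-1734775) = (1635052/(-1861941 + 1/1128) - 1524048)*(-1/1734775) = (1635052/(-2100269447/1128) - 1524048)*(-1/1734775) = (1635052*(-1128/2100269447) - 1524048)*(-1/1734775) = (-1844338656/2100269447 - 1524048)*(-1/1734775) = -3200913294500112/2100269447*(-1/1734775) = 3200913294500112/3643494929919425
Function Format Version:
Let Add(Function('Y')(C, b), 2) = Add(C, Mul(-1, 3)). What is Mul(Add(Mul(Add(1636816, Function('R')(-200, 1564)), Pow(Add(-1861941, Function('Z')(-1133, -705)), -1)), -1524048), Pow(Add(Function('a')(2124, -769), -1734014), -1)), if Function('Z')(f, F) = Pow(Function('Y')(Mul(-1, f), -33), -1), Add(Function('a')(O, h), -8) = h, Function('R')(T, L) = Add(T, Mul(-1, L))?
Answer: Rational(3200913294500112, 3643494929919425) ≈ 0.87853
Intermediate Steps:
Function('a')(O, h) = Add(8, h)
Function('Y')(C, b) = Add(-5, C) (Function('Y')(C, b) = Add(-2, Add(C, Mul(-1, 3))) = Add(-2, Add(C, -3)) = Add(-2, Add(-3, C)) = Add(-5, C))
Function('Z')(f, F) = Pow(Add(-5, Mul(-1, f)), -1)
Mul(Add(Mul(Add(1636816, Function('R')(-200, 1564)), Pow(Add(-1861941, Function('Z')(-1133, -705)), -1)), -1524048), Pow(Add(Function('a')(2124, -769), -1734014), -1)) = Mul(Add(Mul(Add(1636816, Add(-200, Mul(-1, 1564))), Pow(Add(-1861941, Mul(-1, Pow(Add(5, -1133), -1))), -1)), -1524048), Pow(Add(Add(8, -769), -1734014), -1)) = Mul(Add(Mul(Add(1636816, Add(-200, -1564)), Pow(Add(-1861941, Mul(-1, Pow(-1128, -1))), -1)), -1524048), Pow(Add(-761, -1734014), -1)) = Mul(Add(Mul(Add(1636816, -1764), Pow(Add(-1861941, Mul(-1, Rational(-1, 1128))), -1)), -1524048), Pow(-1734775, -1)) = Mul(Add(Mul(1635052, Pow(Add(-1861941, Rational(1, 1128)), -1)), -1524048), Rational(-1, 1734775)) = Mul(Add(Mul(1635052, Pow(Rational(-2100269447, 1128), -1)), -1524048), Rational(-1, 1734775)) = Mul(Add(Mul(1635052, Rational(-1128, 2100269447)), -1524048), Rational(-1, 1734775)) = Mul(Add(Rational(-1844338656, 2100269447), -1524048), Rational(-1, 1734775)) = Mul(Rational(-3200913294500112, 2100269447), Rational(-1, 1734775)) = Rational(3200913294500112, 3643494929919425)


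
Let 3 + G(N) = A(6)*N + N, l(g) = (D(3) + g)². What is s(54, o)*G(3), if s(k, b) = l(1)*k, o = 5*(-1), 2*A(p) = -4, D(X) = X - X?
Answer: -324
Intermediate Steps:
D(X) = 0
A(p) = -2 (A(p) = (½)*(-4) = -2)
l(g) = g² (l(g) = (0 + g)² = g²)
o = -5
s(k, b) = k (s(k, b) = 1²*k = 1*k = k)
G(N) = -3 - N (G(N) = -3 + (-2*N + N) = -3 - N)
s(54, o)*G(3) = 54*(-3 - 1*3) = 54*(-3 - 3) = 54*(-6) = -324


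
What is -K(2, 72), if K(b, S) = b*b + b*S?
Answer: -148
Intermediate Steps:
K(b, S) = b² + S*b
-K(2, 72) = -2*(72 + 2) = -2*74 = -1*148 = -148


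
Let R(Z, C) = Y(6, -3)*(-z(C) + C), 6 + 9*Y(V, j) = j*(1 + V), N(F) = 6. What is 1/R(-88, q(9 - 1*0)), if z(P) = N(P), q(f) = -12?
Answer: 1/54 ≈ 0.018519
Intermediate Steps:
z(P) = 6
Y(V, j) = -⅔ + j*(1 + V)/9 (Y(V, j) = -⅔ + (j*(1 + V))/9 = -⅔ + j*(1 + V)/9)
R(Z, C) = 18 - 3*C (R(Z, C) = (-⅔ + (⅑)*(-3) + (⅑)*6*(-3))*(-1*6 + C) = (-⅔ - ⅓ - 2)*(-6 + C) = -3*(-6 + C) = 18 - 3*C)
1/R(-88, q(9 - 1*0)) = 1/(18 - 3*(-12)) = 1/(18 + 36) = 1/54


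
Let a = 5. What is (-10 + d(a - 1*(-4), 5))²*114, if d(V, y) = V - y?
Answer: 4104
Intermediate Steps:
(-10 + d(a - 1*(-4), 5))²*114 = (-10 + ((5 - 1*(-4)) - 1*5))²*114 = (-10 + ((5 + 4) - 5))²*114 = (-10 + (9 - 5))²*114 = (-10 + 4)²*114 = (-6)²*114 = 36*114 = 4104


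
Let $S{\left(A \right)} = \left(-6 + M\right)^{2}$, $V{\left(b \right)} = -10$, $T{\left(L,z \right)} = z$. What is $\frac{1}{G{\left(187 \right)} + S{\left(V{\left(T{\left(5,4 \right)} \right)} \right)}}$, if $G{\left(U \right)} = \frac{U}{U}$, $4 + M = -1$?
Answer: $\frac{1}{122} \approx 0.0081967$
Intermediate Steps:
$M = -5$ ($M = -4 - 1 = -5$)
$G{\left(U \right)} = 1$
$S{\left(A \right)} = 121$ ($S{\left(A \right)} = \left(-6 - 5\right)^{2} = \left(-11\right)^{2} = 121$)
$\frac{1}{G{\left(187 \right)} + S{\left(V{\left(T{\left(5,4 \right)} \right)} \right)}} = \frac{1}{1 + 121} = \frac{1}{122}$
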